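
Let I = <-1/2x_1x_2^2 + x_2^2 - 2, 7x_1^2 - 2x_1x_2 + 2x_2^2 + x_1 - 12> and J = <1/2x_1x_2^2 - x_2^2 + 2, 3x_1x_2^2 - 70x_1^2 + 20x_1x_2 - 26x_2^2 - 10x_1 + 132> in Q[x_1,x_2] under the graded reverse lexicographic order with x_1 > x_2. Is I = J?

Yes, the ideals are equal.

Since reduced Gröbner bases are canonical representatives of ideals under a given ordering, it suffices to compute and compare them.
Buchberger on the first generating set:
f_1 = -1/2x_1x_2^2 + x_2^2 - 2, LT = x_1x_2^2.
f_2 = 7x_1^2 - 2x_1x_2 + 2x_2^2 + x_1 - 12, LT = x_1^2.

S(f_1,f_2): lcm = x_1^2x_2^2. S = 2/7x_1x_2^3 - 2/7x_2^4 - 15/7x_1x_2^2 + 12/7x_2^2 + 4x_1.
  leading term x_1x_2^3: subtract (-4/7x_2)·f_1 from 2/7x_1x_2^3 - 2/7x_2^4 - 15/7x_1x_2^2 + 12/7x_2^2 + 4x_1 → -2/7x_2^4 - 15/7x_1x_2^2 + 4/7x_2^3 + 12/7x_2^2 + 4x_1 - 8/7x_2
  leading term x_2^4: no divisor's leading term divides it; move -2/7x_2^4 to the remainder.
  leading term x_1x_2^2: subtract (30/7)·f_1 from -15/7x_1x_2^2 + 4/7x_2^3 + 12/7x_2^2 + 4x_1 - 8/7x_2 → 4/7x_2^3 - 18/7x_2^2 + 4x_1 - 8/7x_2 + 60/7
  leading term x_2^3: no divisor's leading term divides it; move 4/7x_2^3 to the remainder.
  leading term x_2^2: no divisor's leading term divides it; move -18/7x_2^2 to the remainder.
  leading term x_1: no divisor's leading term divides it; move 4x_1 to the remainder.
  leading term x_2: no divisor's leading term divides it; move -8/7x_2 to the remainder.
  leading term 1: no divisor's leading term divides it; move 60/7 to the remainder.
  remainder -2/7x_2^4 + 4/7x_2^3 - 18/7x_2^2 + 4x_1 - 8/7x_2 + 60/7 ≠ 0; add g_3 = -2/7x_2^4 + 4/7x_2^3 - 18/7x_2^2 + 4x_1 - 8/7x_2 + 60/7 to the basis.

S(f_1,g_3): lcm = x_1x_2^4. S = 2x_1x_2^3 - 2x_2^4 - 9x_1x_2^2 + 14x_1^2 - 4x_1x_2 + 4x_2^2 + 30x_1.
  leading term x_1x_2^3: subtract (-4x_2)·f_1 from 2x_1x_2^3 - 2x_2^4 - 9x_1x_2^2 + 14x_1^2 - 4x_1x_2 + 4x_2^2 + 30x_1 → -2x_2^4 - 9x_1x_2^2 + 4x_2^3 + 14x_1^2 - 4x_1x_2 + 4x_2^2 + 30x_1 - 8x_2
  leading term x_2^4: subtract (7)·g_3 from -2x_2^4 - 9x_1x_2^2 + 4x_2^3 + 14x_1^2 - 4x_1x_2 + 4x_2^2 + 30x_1 - 8x_2 → -9x_1x_2^2 + 14x_1^2 - 4x_1x_2 + 22x_2^2 + 2x_1 - 60
  leading term x_1x_2^2: subtract (18)·f_1 from -9x_1x_2^2 + 14x_1^2 - 4x_1x_2 + 22x_2^2 + 2x_1 - 60 → 14x_1^2 - 4x_1x_2 + 4x_2^2 + 2x_1 - 24
  leading term x_1^2: subtract (2)·f_2 from 14x_1^2 - 4x_1x_2 + 4x_2^2 + 2x_1 - 24 → 0
  remainder 0.

S(f_2,g_3): leading monomials are coprime, so the S-polynomial reduces to 0 (Buchberger's first criterion).
Every S-polynomial of the final basis reduces to 0, so we have a Gröbner basis.
Inter-reduce: drop elements whose leading term is divisible by another's, tail-reduce, and make monic.
Reduced Gröbner basis: {x_2^4 - 2x_2^3 + 9x_2^2 - 14x_1 + 4x_2 - 30, x_1x_2^2 - 2x_2^2 + 4, x_1^2 - 2/7x_1x_2 + 2/7x_2^2 + 1/7x_1 - 12/7}.

Buchberger on the second generating set:
h_1 = 1/2x_1x_2^2 - x_2^2 + 2, LT = x_1x_2^2.
h_2 = 3x_1x_2^2 - 70x_1^2 + 20x_1x_2 - 26x_2^2 - 10x_1 + 132, LT = x_1x_2^2.

S(h_1,h_2): lcm = x_1x_2^2. S = 70/3x_1^2 - 20/3x_1x_2 + 20/3x_2^2 + 10/3x_1 - 40.
  leading term x_1^2: no divisor's leading term divides it; move 70/3x_1^2 to the remainder.
  leading term x_1x_2: no divisor's leading term divides it; move -20/3x_1x_2 to the remainder.
  leading term x_2^2: no divisor's leading term divides it; move 20/3x_2^2 to the remainder.
  leading term x_1: no divisor's leading term divides it; move 10/3x_1 to the remainder.
  leading term 1: no divisor's leading term divides it; move -40 to the remainder.
  remainder 70/3x_1^2 - 20/3x_1x_2 + 20/3x_2^2 + 10/3x_1 - 40 ≠ 0; add k_3 = 70/3x_1^2 - 20/3x_1x_2 + 20/3x_2^2 + 10/3x_1 - 40 to the basis.

S(h_1,k_3): lcm = x_1^2x_2^2. S = 2/7x_1x_2^3 - 2/7x_2^4 - 15/7x_1x_2^2 + 12/7x_2^2 + 4x_1.
  leading term x_1x_2^3: subtract (4/7x_2)·h_1 from 2/7x_1x_2^3 - 2/7x_2^4 - 15/7x_1x_2^2 + 12/7x_2^2 + 4x_1 → -2/7x_2^4 - 15/7x_1x_2^2 + 4/7x_2^3 + 12/7x_2^2 + 4x_1 - 8/7x_2
  leading term x_2^4: no divisor's leading term divides it; move -2/7x_2^4 to the remainder.
  leading term x_1x_2^2: subtract (-30/7)·h_1 from -15/7x_1x_2^2 + 4/7x_2^3 + 12/7x_2^2 + 4x_1 - 8/7x_2 → 4/7x_2^3 - 18/7x_2^2 + 4x_1 - 8/7x_2 + 60/7
  leading term x_2^3: no divisor's leading term divides it; move 4/7x_2^3 to the remainder.
  leading term x_2^2: no divisor's leading term divides it; move -18/7x_2^2 to the remainder.
  leading term x_1: no divisor's leading term divides it; move 4x_1 to the remainder.
  leading term x_2: no divisor's leading term divides it; move -8/7x_2 to the remainder.
  leading term 1: no divisor's leading term divides it; move 60/7 to the remainder.
  remainder -2/7x_2^4 + 4/7x_2^3 - 18/7x_2^2 + 4x_1 - 8/7x_2 + 60/7 ≠ 0; add k_4 = -2/7x_2^4 + 4/7x_2^3 - 18/7x_2^2 + 4x_1 - 8/7x_2 + 60/7 to the basis.

S(h_2,k_3): lcm = x_1^2x_2^2. S = 2/7x_1x_2^3 - 2/7x_2^4 - 70/3x_1^3 + 20/3x_1^2x_2 - 185/21x_1x_2^2 - 10/3x_1^2 + 12/7x_2^2 + 44x_1.
  leading term x_1x_2^3: subtract (4/7x_2)·h_1 from 2/7x_1x_2^3 - 2/7x_2^4 - 70/3x_1^3 + 20/3x_1^2x_2 - 185/21x_1x_2^2 - 10/3x_1^2 + 12/7x_2^2 + 44x_1 → -2/7x_2^4 - 70/3x_1^3 + 20/3x_1^2x_2 - 185/21x_1x_2^2 + 4/7x_2^3 - 10/3x_1^2 + 12/7x_2^2 + 44x_1 - 8/7x_2
  leading term x_2^4: subtract (1)·k_4 from -2/7x_2^4 - 70/3x_1^3 + 20/3x_1^2x_2 - 185/21x_1x_2^2 + 4/7x_2^3 - 10/3x_1^2 + 12/7x_2^2 + 44x_1 - 8/7x_2 → -70/3x_1^3 + 20/3x_1^2x_2 - 185/21x_1x_2^2 - 10/3x_1^2 + 30/7x_2^2 + 40x_1 - 60/7
  leading term x_1^3: subtract (-x_1)·k_3 from -70/3x_1^3 + 20/3x_1^2x_2 - 185/21x_1x_2^2 - 10/3x_1^2 + 30/7x_2^2 + 40x_1 - 60/7 → -15/7x_1x_2^2 + 30/7x_2^2 - 60/7
  leading term x_1x_2^2: subtract (-30/7)·h_1 from -15/7x_1x_2^2 + 30/7x_2^2 - 60/7 → 0
  remainder 0.

S(h_1,k_4): lcm = x_1x_2^4. S = 2x_1x_2^3 - 2x_2^4 - 9x_1x_2^2 + 14x_1^2 - 4x_1x_2 + 4x_2^2 + 30x_1.
  leading term x_1x_2^3: subtract (4x_2)·h_1 from 2x_1x_2^3 - 2x_2^4 - 9x_1x_2^2 + 14x_1^2 - 4x_1x_2 + 4x_2^2 + 30x_1 → -2x_2^4 - 9x_1x_2^2 + 4x_2^3 + 14x_1^2 - 4x_1x_2 + 4x_2^2 + 30x_1 - 8x_2
  leading term x_2^4: subtract (7)·k_4 from -2x_2^4 - 9x_1x_2^2 + 4x_2^3 + 14x_1^2 - 4x_1x_2 + 4x_2^2 + 30x_1 - 8x_2 → -9x_1x_2^2 + 14x_1^2 - 4x_1x_2 + 22x_2^2 + 2x_1 - 60
  leading term x_1x_2^2: subtract (-18)·h_1 from -9x_1x_2^2 + 14x_1^2 - 4x_1x_2 + 22x_2^2 + 2x_1 - 60 → 14x_1^2 - 4x_1x_2 + 4x_2^2 + 2x_1 - 24
  leading term x_1^2: subtract (3/5)·k_3 from 14x_1^2 - 4x_1x_2 + 4x_2^2 + 2x_1 - 24 → 0
  remainder 0.

S(h_2,k_4): lcm = x_1x_2^4. S = -70/3x_1^2x_2^2 + 26/3x_1x_2^3 - 26/3x_2^4 - 37/3x_1x_2^2 + 14x_1^2 - 4x_1x_2 + 44x_2^2 + 30x_1.
  leading term x_1^2x_2^2: subtract (-140/3x_1)·h_1 from -70/3x_1^2x_2^2 + 26/3x_1x_2^3 - 26/3x_2^4 - 37/3x_1x_2^2 + 14x_1^2 - 4x_1x_2 + 44x_2^2 + 30x_1 → 26/3x_1x_2^3 - 26/3x_2^4 - 59x_1x_2^2 + 14x_1^2 - 4x_1x_2 + 44x_2^2 + 370/3x_1
  leading term x_1x_2^3: subtract (52/3x_2)·h_1 from 26/3x_1x_2^3 - 26/3x_2^4 - 59x_1x_2^2 + 14x_1^2 - 4x_1x_2 + 44x_2^2 + 370/3x_1 → -26/3x_2^4 - 59x_1x_2^2 + 52/3x_2^3 + 14x_1^2 - 4x_1x_2 + 44x_2^2 + 370/3x_1 - 104/3x_2
  leading term x_2^4: subtract (91/3)·k_4 from -26/3x_2^4 - 59x_1x_2^2 + 52/3x_2^3 + 14x_1^2 - 4x_1x_2 + 44x_2^2 + 370/3x_1 - 104/3x_2 → -59x_1x_2^2 + 14x_1^2 - 4x_1x_2 + 122x_2^2 + 2x_1 - 260
  leading term x_1x_2^2: subtract (-118)·h_1 from -59x_1x_2^2 + 14x_1^2 - 4x_1x_2 + 122x_2^2 + 2x_1 - 260 → 14x_1^2 - 4x_1x_2 + 4x_2^2 + 2x_1 - 24
  leading term x_1^2: subtract (3/5)·k_3 from 14x_1^2 - 4x_1x_2 + 4x_2^2 + 2x_1 - 24 → 0
  remainder 0.

S(k_3,k_4): leading monomials are coprime, so the S-polynomial reduces to 0 (Buchberger's first criterion).
Every S-polynomial of the final basis reduces to 0, so we have a Gröbner basis.
Inter-reduce: drop elements whose leading term is divisible by another's, tail-reduce, and make monic.
Reduced Gröbner basis: {x_2^4 - 2x_2^3 + 9x_2^2 - 14x_1 + 4x_2 - 30, x_1x_2^2 - 2x_2^2 + 4, x_1^2 - 2/7x_1x_2 + 2/7x_2^2 + 1/7x_1 - 12/7}.

Same reduced basis, so the two generating sets span the same ideal.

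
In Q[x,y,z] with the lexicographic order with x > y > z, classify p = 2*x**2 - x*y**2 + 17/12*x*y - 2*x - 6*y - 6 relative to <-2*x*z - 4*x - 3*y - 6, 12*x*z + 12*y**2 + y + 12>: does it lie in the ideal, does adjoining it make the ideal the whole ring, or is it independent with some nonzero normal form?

2*x**2 - x*y**2 + 17/12*x*y - 2*x - 6*y - 6 is independent of I; its normal form modulo I is -2*y**2 - 19/6*y - 2.

First compute the reduced Gröbner basis of I by Buchberger's algorithm.
f_1 = -2*x*z - 4*x - 3*y - 6, LT = x*z.
f_2 = 12*x*z + 12*y**2 + y + 12, LT = x*z.

S(f_1,f_2): lcm = x*z. S = 2*x - y**2 + 17/12*y + 2.
  leading term x: no divisor's leading term divides it; move 2*x to the remainder.
  leading term y**2: no divisor's leading term divides it; move -y**2 to the remainder.
  leading term y: no divisor's leading term divides it; move 17/12*y to the remainder.
  leading term 1: no divisor's leading term divides it; move 2 to the remainder.
  remainder 2*x - y**2 + 17/12*y + 2 ≠ 0; add h_3 = 2*x - y**2 + 17/12*y + 2 to the basis.

S(f_1,h_3): lcm = x*z. S = 2*x + 1/2*y**2*z - 17/24*y*z + 3/2*y - z + 3.
  leading term x: subtract (1)·h_3 from 2*x + 1/2*y**2*z - 17/24*y*z + 3/2*y - z + 3 → 1/2*y**2*z + y**2 - 17/24*y*z + 1/12*y - z + 1
  leading term y**2*z: no divisor's leading term divides it; move 1/2*y**2*z to the remainder.
  leading term y**2: no divisor's leading term divides it; move y**2 to the remainder.
  leading term y*z: no divisor's leading term divides it; move -17/24*y*z to the remainder.
  leading term y: no divisor's leading term divides it; move 1/12*y to the remainder.
  leading term z: no divisor's leading term divides it; move -z to the remainder.
  leading term 1: no divisor's leading term divides it; move 1 to the remainder.
  remainder 1/2*y**2*z + y**2 - 17/24*y*z + 1/12*y - z + 1 ≠ 0; add h_4 = 1/2*y**2*z + y**2 - 17/24*y*z + 1/12*y - z + 1 to the basis.

The other S-polynomials (S(f_2,h_3), S(f_1,h_4), S(f_2,h_4), S(h_3,h_4)) all reduce to 0 modulo the current basis, so we have a Gröbner basis.
Inter-reduce: drop elements whose leading term is divisible by another's, tail-reduce, and make monic.
Reduced Gröbner basis: {x - 1/2*y**2 + 17/24*y + 1, y**2*z + 2*y**2 - 17/12*y*z + 1/6*y - 2*z + 2}.
Label its elements g_1 = x - 1/2*y**2 + 17/24*y + 1, g_2 = y**2*z + 2*y**2 - 17/12*y*z + 1/6*y - 2*z + 2.

Reduce p = 2*x**2 - x*y**2 + 17/12*x*y - 2*x - 6*y - 6 modulo G:
  leading term x**2: subtract (2*x)·g_1 from 2*x**2 - x*y**2 + 17/12*x*y - 2*x - 6*y - 6 → -4*x - 6*y - 6
  leading term x: subtract (-4)·g_1 from -4*x - 6*y - 6 → -2*y**2 - 19/6*y - 2
  leading term y**2: no divisor's leading term divides it; move -2*y**2 to the remainder.
  leading term y: no divisor's leading term divides it; move -19/6*y to the remainder.
  leading term 1: no divisor's leading term divides it; move -2 to the remainder.
  normal form = -2*y**2 - 19/6*y - 2.
The normal form is nonzero, so p ∉ I. Since p minus its normal form lies in I, I + (p) = I + (r) where r = -2*y**2 - 19/6*y - 2; decide whether this ideal is the whole ring.
Run Buchberger on G together with r (pairs among the g_i already reduce to 0 since G is a Gröbner basis):
g_1 = x - 1/2*y**2 + 17/24*y + 1, LT = x.
g_2 = y**2*z + 2*y**2 - 17/12*y*z + 1/6*y - 2*z + 2, LT = y**2*z.
r = -2*y**2 - 19/6*y - 2, LT = y**2.

S(g_2,r): lcm = y**2*z. S = 2*y**2 - 3*y*z + 1/6*y - 3*z + 2.
  leading term y**2: subtract (-1)·r from 2*y**2 - 3*y*z + 1/6*y - 3*z + 2 → -3*y*z - 3*y - 3*z
  leading term y*z: no divisor's leading term divides it; move -3*y*z to the remainder.
  leading term y: no divisor's leading term divides it; move -3*y to the remainder.
  leading term z: no divisor's leading term divides it; move -3*z to the remainder.
  remainder -3*y*z - 3*y - 3*z ≠ 0; add m_4 = -3*y*z - 3*y - 3*z to the basis.

S(g_2,m_4): lcm = y**2*z. S = y**2 - 29/12*y*z + 1/6*y - 2*z + 2.
  leading term y**2: subtract (-1/2)·r from y**2 - 29/12*y*z + 1/6*y - 2*z + 2 → -29/12*y*z - 17/12*y - 2*z + 1
  leading term y*z: subtract (29/36)·m_4 from -29/12*y*z - 17/12*y - 2*z + 1 → y + 5/12*z + 1
  leading term y: no divisor's leading term divides it; move y to the remainder.
  leading term z: no divisor's leading term divides it; move 5/12*z to the remainder.
  leading term 1: no divisor's leading term divides it; move 1 to the remainder.
  remainder y + 5/12*z + 1 ≠ 0; add m_5 = y + 5/12*z + 1 to the basis.

S(g_2,m_5): lcm = y**2*z. S = 2*y**2 - 5/12*y*z**2 - 29/12*y*z + 1/6*y - 2*z + 2.
  leading term y**2: subtract (-1)·r from 2*y**2 - 5/12*y*z**2 - 29/12*y*z + 1/6*y - 2*z + 2 → -5/12*y*z**2 - 29/12*y*z - 3*y - 2*z
  leading term y*z**2: subtract (5/36*z)·m_4 from -5/12*y*z**2 - 29/12*y*z - 3*y - 2*z → -2*y*z - 3*y + 5/12*z**2 - 2*z
  leading term y*z: subtract (2/3)·m_4 from -2*y*z - 3*y + 5/12*z**2 - 2*z → -y + 5/12*z**2
  leading term y: subtract (-1)·m_5 from -y + 5/12*z**2 → 5/12*z**2 + 5/12*z + 1
  leading term z**2: no divisor's leading term divides it; move 5/12*z**2 to the remainder.
  leading term z: no divisor's leading term divides it; move 5/12*z to the remainder.
  leading term 1: no divisor's leading term divides it; move 1 to the remainder.
  remainder 5/12*z**2 + 5/12*z + 1 ≠ 0; add m_6 = 5/12*z**2 + 5/12*z + 1 to the basis.

The other S-polynomials (S(g_1,g_2), S(g_1,r), S(g_1,m_4), S(r,m_4), S(g_1,m_5), S(r,m_5), S(m_4,m_5), S(g_1,m_6), S(g_2,m_6), S(r,m_6), S(m_4,m_6), S(m_5,m_6)) all reduce to 0 modulo the current basis, so we have a Gröbner basis.
Inter-reduce: drop elements whose leading term is divisible by another's, tail-reduce, and make monic.
Reduced Gröbner basis: {x - 5/8*z, y + 5/12*z + 1, z**2 + z + 12/5}.
The reduced Gröbner basis of I + (p) is {x - 5/8*z, y + 5/12*z + 1, z**2 + z + 12/5} ≠ {1}, a proper ideal, so the enlarged system stays consistent: p is independent of I, with normal form -2*y**2 - 19/6*y - 2.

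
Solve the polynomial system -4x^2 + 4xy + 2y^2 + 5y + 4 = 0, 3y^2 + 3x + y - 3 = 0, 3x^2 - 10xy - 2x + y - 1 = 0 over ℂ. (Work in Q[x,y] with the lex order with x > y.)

Compute a lex Gröbner basis by Buchberger's algorithm.
f_1 = -4x^2 + 4xy + 2y^2 + 5y + 4, LT = x^2.
f_2 = 3x + 3y^2 + y - 3, LT = x.
f_3 = 3x^2 - 10xy - 2x + y - 1, LT = x^2.

S(f_1,f_2): lcm = x^2. S = -xy^2 - 4/3xy + x - 1/2y^2 - 5/4y - 1.
  leading term xy^2: subtract (-1/3y^2)·f_2 from -xy^2 - 4/3xy + x - 1/2y^2 - 5/4y - 1 → -4/3xy + x + y^4 + 1/3y^3 - 3/2y^2 - 5/4y - 1
  leading term xy: subtract (-4/9y)·f_2 from -4/3xy + x + y^4 + 1/3y^3 - 3/2y^2 - 5/4y - 1 → x + y^4 + 5/3y^3 - 19/18y^2 - 31/12y - 1
  leading term x: subtract (1/3)·f_2 from x + y^4 + 5/3y^3 - 19/18y^2 - 31/12y - 1 → y^4 + 5/3y^3 - 37/18y^2 - 35/12y
  leading term y^4: no divisor's leading term divides it; move y^4 to the remainder.
  leading term y^3: no divisor's leading term divides it; move 5/3y^3 to the remainder.
  leading term y^2: no divisor's leading term divides it; move -37/18y^2 to the remainder.
  leading term y: no divisor's leading term divides it; move -35/12y to the remainder.
  remainder y^4 + 5/3y^3 - 37/18y^2 - 35/12y ≠ 0; add h_4 = y^4 + 5/3y^3 - 37/18y^2 - 35/12y to the basis.

S(f_1,f_3): lcm = x^2. S = 7/3xy + 2/3x - 1/2y^2 - 19/12y - 2/3.
  leading term xy: subtract (7/9y)·f_2 from 7/3xy + 2/3x - 1/2y^2 - 19/12y - 2/3 → 2/3x - 7/3y^3 - 23/18y^2 + 3/4y - 2/3
  leading term x: subtract (2/9)·f_2 from 2/3x - 7/3y^3 - 23/18y^2 + 3/4y - 2/3 → -7/3y^3 - 35/18y^2 + 19/36y
  leading term y^3: no divisor's leading term divides it; move -7/3y^3 to the remainder.
  leading term y^2: no divisor's leading term divides it; move -35/18y^2 to the remainder.
  leading term y: no divisor's leading term divides it; move 19/36y to the remainder.
  remainder -7/3y^3 - 35/18y^2 + 19/36y ≠ 0; add h_5 = -7/3y^3 - 35/18y^2 + 19/36y to the basis.

S(f_2,f_3): lcm = x^2. S = xy^2 + 11/3xy - 1/3x - 1/3y + 1/3.
  leading term xy^2: subtract (1/3y^2)·f_2 from xy^2 + 11/3xy - 1/3x - 1/3y + 1/3 → 11/3xy - 1/3x - y^4 - 1/3y^3 + y^2 - 1/3y + 1/3
  leading term xy: subtract (11/9y)·f_2 from 11/3xy - 1/3x - y^4 - 1/3y^3 + y^2 - 1/3y + 1/3 → -1/3x - y^4 - 4y^3 - 2/9y^2 + 10/3y + 1/3
  leading term x: subtract (-1/9)·f_2 from -1/3x - y^4 - 4y^3 - 2/9y^2 + 10/3y + 1/3 → -y^4 - 4y^3 + 1/9y^2 + 31/9y
  leading term y^4: subtract (-1)·h_4 from -y^4 - 4y^3 + 1/9y^2 + 31/9y → -7/3y^3 - 35/18y^2 + 19/36y
  leading term y^3: subtract (1)·h_5 from -7/3y^3 - 35/18y^2 + 19/36y → 0
  remainder 0.

S(f_1,h_4): leading monomials are coprime, so the S-polynomial reduces to 0 (Buchberger's first criterion).
S(f_2,h_4): leading monomials are coprime, so the S-polynomial reduces to 0 (Buchberger's first criterion).
S(f_3,h_4): leading monomials are coprime, so the S-polynomial reduces to 0 (Buchberger's first criterion).
S(f_1,h_5): leading monomials are coprime, so the S-polynomial reduces to 0 (Buchberger's first criterion).
S(f_2,h_5): leading monomials are coprime, so the S-polynomial reduces to 0 (Buchberger's first criterion).
S(f_3,h_5): leading monomials are coprime, so the S-polynomial reduces to 0 (Buchberger's first criterion).
S(h_4,h_5): lcm = y^4. S = 5/6y^3 - 461/252y^2 - 35/12y.
  leading term y^3: subtract (-5/14)·h_5 from 5/6y^3 - 461/252y^2 - 35/12y → -53/21y^2 - 1375/504y
  leading term y^2: no divisor's leading term divides it; move -53/21y^2 to the remainder.
  leading term y: no divisor's leading term divides it; move -1375/504y to the remainder.
  remainder -53/21y^2 - 1375/504y ≠ 0; add h_6 = -53/21y^2 - 1375/504y to the basis.

S(f_1,h_6): leading monomials are coprime, so the S-polynomial reduces to 0 (Buchberger's first criterion).
S(f_2,h_6): leading monomials are coprime, so the S-polynomial reduces to 0 (Buchberger's first criterion).
S(f_3,h_6): leading monomials are coprime, so the S-polynomial reduces to 0 (Buchberger's first criterion).
S(h_4,h_6): lcm = y^4. S = 745/1272y^3 - 37/18y^2 - 35/12y.
  leading term y^3: subtract (-745/2968)·h_5 from 745/1272y^3 - 37/18y^2 - 35/12y → -2157/848y^2 - 297485/106848y
  leading term y^2: subtract (45297/44944)·h_6 from -2157/848y^2 - 297485/106848y → -783445/22651776y
  leading term y: no divisor's leading term divides it; move -783445/22651776y to the remainder.
  remainder -783445/22651776y ≠ 0; add h_7 = -783445/22651776y to the basis.

S(h_5,h_6): lcm = y^3. S = -105/424y^2 - 19/84y.
  leading term y^2: subtract (2205/22472)·h_6 from -105/424y^2 - 19/84y → 156689/3775296y
  leading term y: subtract (-6/5)·h_7 from 156689/3775296y → 0
  remainder 0.

S(f_1,h_7): leading monomials are coprime, so the S-polynomial reduces to 0 (Buchberger's first criterion).
S(f_2,h_7): leading monomials are coprime, so the S-polynomial reduces to 0 (Buchberger's first criterion).
S(f_3,h_7): leading monomials are coprime, so the S-polynomial reduces to 0 (Buchberger's first criterion).
S(h_4,h_7): lcm = y^4. S = 5/3y^3 - 37/18y^2 - 35/12y.
  leading term y^3: subtract (-5/7)·h_5 from 5/3y^3 - 37/18y^2 - 35/12y → -31/9y^2 - 160/63y
  leading term y^2: subtract (217/159)·h_6 from -31/9y^2 - 160/63y → 94855/80136y
  leading term y: subtract (-16087408/470067)·h_7 from 94855/80136y → 0
  remainder 0.

S(h_5,h_7): lcm = y^3. S = 5/6y^2 - 19/84y.
  leading term y^2: subtract (-35/106)·h_6 from 5/6y^2 - 19/84y → -60209/53424y
  leading term y: subtract (25528616/783445)·h_7 from -60209/53424y → 0
  remainder 0.

S(h_6,h_7): lcm = y^2. S = 1375/1272y.
  leading term y: subtract (-4897200/156689)·h_7 from 1375/1272y → 0
  remainder 0.

Every S-polynomial of the final basis reduces to 0, so we have a Gröbner basis.
Inter-reduce: drop elements whose leading term is divisible by another's, tail-reduce, and make monic.
Reduced Gröbner basis: {x - 1, y}.

Since the basis is lex-ordered, y is univariate in y. Its roots are {0}. Back-substituting each root into the other basis elements fixes the other coordinates.
  y = 0: the earlier basis element becomes x - 1 = 0, giving x = 1 — point (1, 0).
Check: every point annihilates each of the original generators.

{(1, 0)}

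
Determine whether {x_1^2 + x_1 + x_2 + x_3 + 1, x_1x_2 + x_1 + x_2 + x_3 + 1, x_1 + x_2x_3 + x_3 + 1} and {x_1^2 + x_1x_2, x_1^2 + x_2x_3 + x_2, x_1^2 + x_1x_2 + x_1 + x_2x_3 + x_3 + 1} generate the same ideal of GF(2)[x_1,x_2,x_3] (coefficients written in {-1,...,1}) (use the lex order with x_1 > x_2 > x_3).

Since reduced Gröbner bases are canonical representatives of ideals under a given ordering, it suffices to compute and compare them.
Buchberger on the first generating set:
f_1 = x_1^2 + x_1 + x_2 + x_3 + 1, LT = x_1^2.
f_2 = x_1x_2 + x_1 + x_2 + x_3 + 1, LT = x_1x_2.
f_3 = x_1 + x_2x_3 + x_3 + 1, LT = x_1.

S(f_1,f_2): lcm = x_1^2x_2. S = x_1^2 + x_1x_3 + x_1 + x_2^2 + x_2x_3 + x_2.
  reduce S modulo (f_1, f_2, f_3):
  remainder x_2^2 + x_2x_3^2 + x_2x_3 + x_3^2 + 1 ≠ 0; add g_4 = x_2^2 + x_2x_3^2 + x_2x_3 + x_3^2 + 1 to the basis.

S(f_1,f_3): lcm = x_1^2. S = x_1x_2x_3 + x_1x_3 + x_2 + x_3 + 1.
  reduce S modulo (f_1, f_2, f_3, g_4):
  remainder x_2x_3 + x_2 + x_3^2 + 1 ≠ 0; add g_5 = x_2x_3 + x_2 + x_3^2 + 1 to the basis.

S(f_2,f_3): lcm = x_1x_2. S = x_1 + x_2^2x_3 + x_2x_3 + x_3 + 1.
  reduce S modulo (f_1, f_2, f_3, g_4, g_5):
  remainder x_3^4 + x_3^3 + x_3^2 + x_3 ≠ 0; add g_6 = x_3^4 + x_3^3 + x_3^2 + x_3 to the basis.

The other S-polynomials (S(f_1,g_4), S(f_2,g_4), S(f_3,g_4), S(f_1,g_5), S(f_2,g_5), S(f_3,g_5), S(g_4,g_5), S(f_1,g_6), S(f_2,g_6), S(f_3,g_6), S(g_4,g_6), S(g_5,g_6)) all reduce to 0 modulo the current basis, so we have a Gröbner basis.
Inter-reduce: drop elements whose leading term is divisible by another's, tail-reduce, and make monic.
Reduced Gröbner basis: {x_1 + x_2 + x_3^2 + x_3, x_2^2 + x_3^3 + x_3^2 + x_3 + 1, x_2x_3 + x_2 + x_3^2 + 1, x_3^4 + x_3^3 + x_3^2 + x_3}.

Buchberger on the second generating set:
h_1 = x_1^2 + x_1x_2, LT = x_1^2.
h_2 = x_1^2 + x_2x_3 + x_2, LT = x_1^2.
h_3 = x_1^2 + x_1x_2 + x_1 + x_2x_3 + x_3 + 1, LT = x_1^2.

S(h_1,h_2): lcm = x_1^2. S = x_1x_2 + x_2x_3 + x_2.
  reduce S modulo (h_1, h_2, h_3):
  remainder x_1x_2 + x_2x_3 + x_2 ≠ 0; add k_4 = x_1x_2 + x_2x_3 + x_2 to the basis.

S(h_1,h_3): lcm = x_1^2. S = x_1 + x_2x_3 + x_3 + 1.
  reduce S modulo (h_1, h_2, h_3, k_4):
  remainder x_1 + x_2x_3 + x_3 + 1 ≠ 0; add k_5 = x_1 + x_2x_3 + x_3 + 1 to the basis.

S(h_1,k_4): lcm = x_1^2x_2. S = x_1x_2^2 + x_1x_2x_3 + x_1x_2.
  reduce S modulo (h_1, h_2, h_3, k_4, k_5):
  remainder x_2^2x_3 + x_2^2 + x_2x_3^2 + x_2 ≠ 0; add k_6 = x_2^2x_3 + x_2^2 + x_2x_3^2 + x_2 to the basis.

S(h_3,k_4): lcm = x_1^2x_2. S = x_1x_2^2 + x_1x_2x_3 + x_2^2x_3 + x_2x_3 + x_2.
  reduce S modulo (h_1, h_2, h_3, k_4, k_5, k_6):
  remainder x_2^2 + x_2x_3^2 + x_2 ≠ 0; add k_7 = x_2^2 + x_2x_3^2 + x_2 to the basis.

S(h_1,k_5): lcm = x_1^2. S = x_1x_2x_3 + x_1x_2 + x_1x_3 + x_1.
  reduce S modulo (h_1, h_2, h_3, k_4, k_5, k_6, k_7):
  remainder x_2x_3 + x_2 + x_3^2 + 1 ≠ 0; add k_8 = x_2x_3 + x_2 + x_3^2 + 1 to the basis.

S(k_4,k_7): lcm = x_1x_2^2. S = x_1x_2x_3^2 + x_1x_2 + x_2^2x_3 + x_2^2.
  reduce S modulo (h_1, h_2, h_3, k_4, k_5, k_6, k_7, k_8):
  remainder x_3^4 + x_3^3 + x_3^2 + x_3 ≠ 0; add k_9 = x_3^4 + x_3^3 + x_3^2 + x_3 to the basis.

The other S-polynomials (S(h_2,h_3), S(h_2,k_4), S(h_2,k_5), S(h_3,k_5), S(k_4,k_5), S(h_1,k_6), S(h_2,k_6), S(h_3,k_6), S(k_4,k_6), S(k_5,k_6), S(h_1,k_7), S(h_2,k_7), S(h_3,k_7), S(k_5,k_7), S(k_6,k_7), S(h_1,k_8), S(h_2,k_8), S(h_3,k_8), S(k_4,k_8), S(k_5,k_8), S(k_6,k_8), S(k_7,k_8), S(h_1,k_9), S(h_2,k_9), S(h_3,k_9), S(k_4,k_9), S(k_5,k_9), S(k_6,k_9), S(k_7,k_9), S(k_8,k_9)) all reduce to 0 modulo the current basis, so we have a Gröbner basis.
Inter-reduce: drop elements whose leading term is divisible by another's, tail-reduce, and make monic.
Reduced Gröbner basis: {x_1 + x_2 + x_3^2 + x_3, x_2^2 + x_3^3 + x_3^2 + x_3 + 1, x_2x_3 + x_2 + x_3^2 + 1, x_3^4 + x_3^3 + x_3^2 + x_3}.

These coincide, so the ideals are equal.

Yes, the ideals are equal.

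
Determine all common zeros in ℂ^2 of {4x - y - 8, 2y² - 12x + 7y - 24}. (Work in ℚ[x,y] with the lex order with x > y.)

Compute a lex Gröbner basis by Buchberger's algorithm.
f_1 = 4x - y - 8, LT = x.
f_2 = -12x + 2y² + 7y - 24, LT = x.

S(f_1,f_2): lcm = x. S = ⅙y² + ⅓y - 4.
  reduce S modulo (f_1, f_2):
  remainder ⅙y² + ⅓y - 4 ≠ 0; add h_3 = ⅙y² + ⅓y - 4 to the basis.

The other S-polynomials (S(f_1,h_3), S(f_2,h_3)) all reduce to 0 modulo the current basis, so we have a Gröbner basis.
Inter-reduce: drop elements whose leading term is divisible by another's, tail-reduce, and make monic.
Reduced Gröbner basis: {x - ¼y - 2, y² + 2y - 24}.

From the last basis element, y² + 2y - 24 = 0, so y takes values in {-6, 4}. Each choice, substituted upward through the basis, yields the corresponding point(s) of the solution set.
  y = -6: the earlier basis element becomes x - ½ = 0, giving x = 1/2 — point (1/2, -6).
  y = 4: the earlier basis element becomes x - 3 = 0, giving x = 3 — point (3, 4).

{(1/2, -6), (3, 4)}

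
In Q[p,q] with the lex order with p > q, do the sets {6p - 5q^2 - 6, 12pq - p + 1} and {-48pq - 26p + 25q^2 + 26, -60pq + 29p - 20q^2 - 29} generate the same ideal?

Yes, the ideals are equal.

Two ideals are equal iff their reduced Gröbner bases coincide (the reduced basis is unique for a fixed ordering).
Buchberger on the first generating set:
f_1 = 6p - 5q^2 - 6, LT = p.
f_2 = 12pq - p + 1, LT = pq.

S(f_1,f_2): lcm = pq. S = 1/12p - 5/6q^3 - q - 1/12.
  leading term p: subtract (1/72)·f_1 from 1/12p - 5/6q^3 - q - 1/12 → -5/6q^3 + 5/72q^2 - q
  leading term q^3: no divisor's leading term divides it; move -5/6q^3 to the remainder.
  leading term q^2: no divisor's leading term divides it; move 5/72q^2 to the remainder.
  leading term q: no divisor's leading term divides it; move -q to the remainder.
  remainder -5/6q^3 + 5/72q^2 - q ≠ 0; add g_3 = -5/6q^3 + 5/72q^2 - q to the basis.

The other S-polynomials (S(f_1,g_3), S(f_2,g_3)) all reduce to 0 modulo the current basis, so we have a Gröbner basis.
Inter-reduce: drop elements whose leading term is divisible by another's, tail-reduce, and make monic.
Reduced Gröbner basis: {p - 5/6q^2 - 1, q^3 - 1/12q^2 + 6/5q}.

Buchberger on the second generating set:
h_1 = -48pq - 26p + 25q^2 + 26, LT = pq.
h_2 = -60pq + 29p - 20q^2 - 29, LT = pq.

S(h_1,h_2): lcm = pq. S = 41/40p - 41/48q^2 - 41/40.
  leading term p: no divisor's leading term divides it; move 41/40p to the remainder.
  leading term q^2: no divisor's leading term divides it; move -41/48q^2 to the remainder.
  leading term 1: no divisor's leading term divides it; move -41/40 to the remainder.
  remainder 41/40p - 41/48q^2 - 41/40 ≠ 0; add k_3 = 41/40p - 41/48q^2 - 41/40 to the basis.

S(h_1,k_3): lcm = pq. S = 13/24p + 5/6q^3 - 25/48q^2 + q - 13/24.
  leading term p: subtract (65/123)·k_3 from 13/24p + 5/6q^3 - 25/48q^2 + q - 13/24 → 5/6q^3 - 5/72q^2 + q
  leading term q^3: no divisor's leading term divides it; move 5/6q^3 to the remainder.
  leading term q^2: no divisor's leading term divides it; move -5/72q^2 to the remainder.
  leading term q: no divisor's leading term divides it; move q to the remainder.
  remainder 5/6q^3 - 5/72q^2 + q ≠ 0; add k_4 = 5/6q^3 - 5/72q^2 + q to the basis.

The other S-polynomials (S(h_2,k_3), S(h_1,k_4), S(h_2,k_4), S(k_3,k_4)) all reduce to 0 modulo the current basis, so we have a Gröbner basis.
Inter-reduce: drop elements whose leading term is divisible by another's, tail-reduce, and make monic.
Reduced Gröbner basis: {p - 5/6q^2 - 1, q^3 - 1/12q^2 + 6/5q}.

The two bases agree; hence the ideals are identical.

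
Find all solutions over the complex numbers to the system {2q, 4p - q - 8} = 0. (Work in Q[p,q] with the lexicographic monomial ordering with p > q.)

{(2, 0)}

Compute a lex Gröbner basis by Buchberger's algorithm.
f_1 = 2q, LT = q.
f_2 = 4p - q - 8, LT = p.

The S-polynomials (S(f_1,f_2)) all reduce to 0 modulo the current basis, so we have a Gröbner basis.
Inter-reduce: drop elements whose leading term is divisible by another's, tail-reduce, and make monic.
Reduced Gröbner basis: {p - 2, q}.

A lex Gröbner basis eliminates variables successively. Here q depends only on q, with roots {0}; lifting each root through the earlier basis elements recovers the full solutions.
  q = 0: the earlier basis element becomes p - 2 = 0, giving p = 2 — point (2, 0).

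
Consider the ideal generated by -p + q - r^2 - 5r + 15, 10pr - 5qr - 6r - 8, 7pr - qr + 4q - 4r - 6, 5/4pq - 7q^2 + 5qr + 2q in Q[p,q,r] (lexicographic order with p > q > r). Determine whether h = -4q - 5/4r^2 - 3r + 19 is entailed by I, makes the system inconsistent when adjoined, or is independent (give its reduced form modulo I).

Adjoining -4q - 5/4r^2 - 3r + 19 makes the ideal the whole ring: the system is inconsistent.

First compute the reduced Gröbner basis of I by Buchberger's algorithm.
f_1 = -p + q - r^2 - 5r + 15, LT = p.
f_2 = 10pr - 5qr - 6r - 8, LT = pr.
f_3 = 7pr - qr + 4q - 4r - 6, LT = pr.
f_4 = 5/4pq - 7q^2 + 5qr + 2q, LT = pq.

S(f_1,f_2): lcm = pr. S = -1/2qr + r^3 + 5r^2 - 72/5r + 4/5.
  reduce S modulo (f_1, f_2, f_3, f_4):
  remainder -1/2qr + r^3 + 5r^2 - 72/5r + 4/5 ≠ 0; add k_5 = -1/2qr + r^3 + 5r^2 - 72/5r + 4/5 to the basis.

S(f_1,f_3): lcm = pr. S = -6/7qr - 4/7q + r^3 + 5r^2 - 101/7r + 6/7.
  reduce S modulo (f_1, f_2, f_3, f_4, k_5):
  remainder -4/7q - 5/7r^3 - 25/7r^2 + 359/35r - 18/35 ≠ 0; add k_6 = -4/7q - 5/7r^3 - 25/7r^2 + 359/35r - 18/35 to the basis.

S(f_1,f_4): lcm = pq. S = 23/5q^2 + qr^2 + qr - 83/5q.
  reduce S modulo (f_1, f_2, f_3, f_4, k_5, k_6):
  remainder -23/2r^5 - 113r^4 + 16233/200r^3 + 70213/40r^2 - 2823499/1000r + 76189/500 ≠ 0; add k_7 = -23/2r^5 - 113r^4 + 16233/200r^3 + 70213/40r^2 - 2823499/1000r + 76189/500 to the basis.

S(f_2,f_4): lcm = pqr. S = 51/10q^2r - 4qr^2 - 11/5qr - 4/5q.
  reduce S modulo (f_1, f_2, f_3, f_4, k_5, k_6, k_7):
  remainder -512/115r^4 + 73943/5750r^3 + 275671/1150r^2 - 14599989/28750r + 361579/14375 ≠ 0; add k_8 = -512/115r^4 + 73943/5750r^3 + 275671/1150r^2 - 14599989/28750r + 361579/14375 to the basis.

S(f_4,k_6): lcm = pq. S = -5/4pr^3 - 25/4pr^2 + 359/20pr - 9/10p - 28/5q^2 + 4qr + 8/5q.
  reduce S modulo (f_1, f_2, f_3, f_4, k_5, k_6, k_7, k_8):
  remainder 1242291/25600r^3 + 1241779/5120r^2 - 89308553/128000r + 2373783/64000 ≠ 0; add k_9 = 1242291/25600r^3 + 1241779/5120r^2 - 89308553/128000r + 2373783/64000 to the basis.

S(k_5,k_6): lcm = qr. S = -5/4r^4 - 33/4r^3 + 159/20r^2 + 279/10r - 8/5.
  reduce S modulo (f_1, f_2, f_3, f_4, k_5, k_6, k_7, k_8, k_9):
  remainder -3699097/49691640r^2 - 261907/4969164r + 834772/2070485 ≠ 0; add k_10 = -3699097/49691640r^2 - 261907/4969164r + 834772/2070485 to the basis.

S(f_2,k_7): lcm = pr^5. S = -226/23pr^4 + 16233/2300pr^3 + 70213/460pr^2 - 2823499/11500pr + 76189/5750p - 1/2qr^5 - 3/5r^5 - 4/5r^4.
  reduce S modulo (f_1, f_2, f_3, f_4, k_5, k_6, k_7, k_8, k_9, k_10):
  remainder 358713764/293781875r - 717427528/293781875 ≠ 0; add k_11 = 358713764/293781875r - 717427528/293781875 to the basis.

The other S-polynomials (S(f_2,f_3), S(f_3,f_4), S(f_1,k_5), S(f_2,k_5), S(f_3,k_5), S(f_4,k_5), S(f_1,k_6), S(f_2,k_6), S(f_3,k_6), S(f_1,k_7), S(f_3,k_7), S(f_4,k_7), S(k_5,k_7), S(k_6,k_7), S(f_1,k_8), S(f_2,k_8), S(f_3,k_8), S(f_4,k_8), S(k_5,k_8), S(k_6,k_8), S(k_7,k_8), S(f_1,k_9), S(f_2,k_9), S(f_3,k_9), S(f_4,k_9), S(k_5,k_9), S(k_6,k_9), S(k_7,k_9), S(k_8,k_9), S(f_1,k_10), S(f_2,k_10), S(f_3,k_10), S(f_4,k_10), S(k_5,k_10), S(k_6,k_10), S(k_7,k_10), S(k_8,k_10), S(k_9,k_10), S(f_1,k_11), S(f_2,k_11), S(f_3,k_11), S(f_4,k_11), S(k_5,k_11), S(k_6,k_11), S(k_7,k_11), S(k_8,k_11), S(k_9,k_11), S(k_10,k_11)) all reduce to 0 modulo the current basis, so we have a Gröbner basis.
Inter-reduce: drop elements whose leading term is divisible by another's, tail-reduce, and make monic.
Reduced Gröbner basis: {p - 1, q, r - 2}.
Label its elements g_1 = p - 1, g_2 = q, g_3 = r - 2.

Reduce h = -4q - 5/4r^2 - 3r + 19 modulo G:
  leading term q: subtract (-4)·g_2 from -4q - 5/4r^2 - 3r + 19 → -5/4r^2 - 3r + 19
  leading term r^2: subtract (-5/4r)·g_3 from -5/4r^2 - 3r + 19 → -11/2r + 19
  leading term r: subtract (-11/2)·g_3 from -11/2r + 19 → 8
  leading term 1: no divisor's leading term divides it; move 8 to the remainder.
  normal form = 8.
The normal form is nonzero, so h ∉ I. Since h minus its normal form lies in I, I + (h) = I + (n) where n = 8; decide whether this ideal is the whole ring.
Here n = 8 is a nonzero constant, hence a unit: 1 ∈ I + (h), the Gröbner basis of I + (h) is {1}, and the enlarged system has no common solution — adjoining h is inconsistent.

The remainder on division by a Gröbner basis is unique — it is the normal form.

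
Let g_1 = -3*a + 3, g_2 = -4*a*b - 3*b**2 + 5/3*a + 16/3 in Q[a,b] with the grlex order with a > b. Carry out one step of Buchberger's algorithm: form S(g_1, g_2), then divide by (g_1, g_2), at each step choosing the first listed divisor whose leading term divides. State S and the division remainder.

S(g_1, g_2) = -3/4*b**2 + 5/12*a - b + 4/3; remainder on division = -3/4*b**2 - b + 7/4.

lcm(LM(g_1), LM(g_2)) = a*b.
S = (lcm/LT(g_1))·g_1 − (lcm/LT(g_2))·g_2 = -3/4*b**2 + 5/12*a - b + 4/3.
Reduce S modulo (g_1, g_2) in that order:
  leading term b**2: no divisor's leading term divides it; move -3/4*b**2 to the remainder.
  leading term a: subtract (-5/36)·g_1 from 5/12*a - b + 4/3 → -b + 7/4
  leading term b: no divisor's leading term divides it; move -b to the remainder.
  leading term 1: no divisor's leading term divides it; move 7/4 to the remainder.
The remainder -3/4*b**2 - b + 7/4 is nonzero, so it would be added as the next basis element.
This is the inner loop of Buchberger's algorithm — each nonzero remainder becomes a new basis element.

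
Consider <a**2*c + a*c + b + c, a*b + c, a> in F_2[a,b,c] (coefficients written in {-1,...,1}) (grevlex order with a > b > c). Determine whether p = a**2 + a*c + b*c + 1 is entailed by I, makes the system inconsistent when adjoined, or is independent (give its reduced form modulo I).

First compute the reduced Gröbner basis of I by Buchberger's algorithm.
f_1 = a**2*c + a*c + b + c, LT = a**2*c.
f_2 = a*b + c, LT = a*b.
f_3 = a, LT = a.

S(f_1,f_2): lcm = a**2*b*c. S = a*b*c + a*c**2 + b**2 + b*c.
  reduce S modulo (f_1, f_2, f_3):
  remainder b**2 + b*c + c**2 ≠ 0; add h_4 = b**2 + b*c + c**2 to the basis.

S(f_1,f_3): lcm = a**2*c. S = a*c + b + c.
  reduce S modulo (f_1, f_2, f_3, h_4):
  remainder b + c ≠ 0; add h_5 = b + c to the basis.

S(f_2,f_3): lcm = a*b. S = c.
  reduce S modulo (f_1, f_2, f_3, h_4, h_5):
  remainder c ≠ 0; add h_6 = c to the basis.

The other S-polynomials (S(f_1,h_4), S(f_2,h_4), S(f_3,h_4), S(f_1,h_5), S(f_2,h_5), S(f_3,h_5), S(h_4,h_5), S(f_1,h_6), S(f_2,h_6), S(f_3,h_6), S(h_4,h_6), S(h_5,h_6)) all reduce to 0 modulo the current basis, so we have a Gröbner basis.
Inter-reduce: drop elements whose leading term is divisible by another's, tail-reduce, and make monic.
Reduced Gröbner basis: {a, b, c}.
Label its elements g_1 = a, g_2 = b, g_3 = c.

Reduce p = a**2 + a*c + b*c + 1 modulo G:
  leading term a**2: subtract (a)·g_1 from a**2 + a*c + b*c + 1 → a*c + b*c + 1
  leading term a*c: subtract (c)·g_1 from a*c + b*c + 1 → b*c + 1
  leading term b*c: subtract (c)·g_2 from b*c + 1 → 1
  leading term 1: no divisor's leading term divides it; move 1 to the remainder.
  normal form = 1.
The normal form is nonzero, so p ∉ I. Since p minus its normal form lies in I, I + (p) = I + (r) where r = 1; decide whether this ideal is the whole ring.
Here r = 1 is a nonzero constant, hence a unit: 1 ∈ I + (p), the Gröbner basis of I + (p) is {1}, and the enlarged system has no common solution — adjoining p is inconsistent.

Adjoining a**2 + a*c + b*c + 1 makes the ideal the whole ring: the system is inconsistent.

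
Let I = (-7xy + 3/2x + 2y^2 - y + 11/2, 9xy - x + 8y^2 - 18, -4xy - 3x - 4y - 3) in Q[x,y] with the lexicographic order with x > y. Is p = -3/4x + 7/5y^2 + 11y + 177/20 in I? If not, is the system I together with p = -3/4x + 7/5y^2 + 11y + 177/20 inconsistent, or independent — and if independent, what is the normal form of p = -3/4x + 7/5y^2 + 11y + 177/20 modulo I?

First compute the reduced Gröbner basis of I by Buchberger's algorithm.
f_1 = -7xy + 3/2x + 2y^2 - y + 11/2, LT = xy.
f_2 = 9xy - x + 8y^2 - 18, LT = xy.
f_3 = -4xy - 3x - 4y - 3, LT = xy.

S(f_1,f_2): lcm = xy. S = -13/126x - 74/63y^2 + 1/7y + 17/14.
  leading term x: no divisor's leading term divides it; move -13/126x to the remainder.
  leading term y^2: no divisor's leading term divides it; move -74/63y^2 to the remainder.
  leading term y: no divisor's leading term divides it; move 1/7y to the remainder.
  leading term 1: no divisor's leading term divides it; move 17/14 to the remainder.
  remainder -13/126x - 74/63y^2 + 1/7y + 17/14 ≠ 0; add h_4 = -13/126x - 74/63y^2 + 1/7y + 17/14 to the basis.

S(f_1,f_3): lcm = xy. S = -27/28x - 2/7y^2 - 6/7y - 43/28.
  leading term x: subtract (243/26)·h_4 from -27/28x - 2/7y^2 - 6/7y - 43/28 → 139/13y^2 - 57/26y - 335/26
  leading term y^2: no divisor's leading term divides it; move 139/13y^2 to the remainder.
  leading term y: no divisor's leading term divides it; move -57/26y to the remainder.
  leading term 1: no divisor's leading term divides it; move -335/26 to the remainder.
  remainder 139/13y^2 - 57/26y - 335/26 ≠ 0; add h_5 = 139/13y^2 - 57/26y - 335/26 to the basis.

S(f_2,f_3): lcm = xy. S = -31/36x + 8/9y^2 - y - 11/4.
  leading term x: subtract (217/26)·h_4 from -31/36x + 8/9y^2 - y - 11/4 → 139/13y^2 - 57/26y - 335/26
  leading term y^2: subtract (1)·h_5 from 139/13y^2 - 57/26y - 335/26 → 0
  remainder 0.

S(f_1,h_4): lcm = xy. S = -3/14x - 148/13y^3 + 100/91y^2 + 1084/91y - 11/14.
  leading term x: subtract (27/13)·h_4 from -3/14x - 148/13y^3 + 100/91y^2 + 1084/91y - 11/14 → -148/13y^3 + 46/13y^2 + 151/13y - 43/13
  leading term y^3: subtract (-148/139y)·h_5 from -148/13y^3 + 46/13y^2 + 151/13y - 43/13 → 2176/1807y^2 - 3801/1807y - 43/13
  leading term y^2: subtract (2176/19321)·h_5 from 2176/1807y^2 - 3801/1807y - 43/13 → -35871/19321y - 35871/19321
  leading term y: no divisor's leading term divides it; move -35871/19321y to the remainder.
  leading term 1: no divisor's leading term divides it; move -35871/19321 to the remainder.
  remainder -35871/19321y - 35871/19321 ≠ 0; add h_6 = -35871/19321y - 35871/19321 to the basis.

S(f_2,h_4): lcm = xy. S = -1/9x - 148/13y^3 + 266/117y^2 + 153/13y - 2.
  leading term x: subtract (14/13)·h_4 from -1/9x - 148/13y^3 + 266/117y^2 + 153/13y - 2 → -148/13y^3 + 46/13y^2 + 151/13y - 43/13
  leading term y^3: subtract (-148/139y)·h_5 from -148/13y^3 + 46/13y^2 + 151/13y - 43/13 → 2176/1807y^2 - 3801/1807y - 43/13
  leading term y^2: subtract (2176/19321)·h_5 from 2176/1807y^2 - 3801/1807y - 43/13 → -35871/19321y - 35871/19321
  leading term y: subtract (1)·h_6 from -35871/19321y - 35871/19321 → 0
  remainder 0.

S(f_3,h_4): lcm = xy. S = 3/4x - 148/13y^3 + 18/13y^2 + 166/13y + 3/4.
  leading term x: subtract (-189/26)·h_4 from 3/4x - 148/13y^3 + 18/13y^2 + 166/13y + 3/4 → -148/13y^3 - 93/13y^2 + 359/26y + 249/26
  leading term y^3: subtract (-148/139y)·h_5 from -148/13y^3 - 93/13y^2 + 359/26y + 249/26 → -17145/1807y^2 + 321/3614y + 249/26
  leading term y^2: subtract (-17145/19321)·h_5 from -17145/1807y^2 + 321/3614y + 249/26 → -35871/19321y - 35871/19321
  leading term y: subtract (1)·h_6 from -35871/19321y - 35871/19321 → 0
  remainder 0.

S(f_1,h_5): lcm = xy^2. S = -9/973xy + 335/278x - 2/7y^3 + 1/7y^2 - 11/14y.
  leading term xy: subtract (9/6811)·f_1 from -9/973xy + 335/278x - 2/7y^3 + 1/7y^2 - 11/14y → 8194/6811x - 2/7y^3 + 955/6811y^2 - 10685/13622y - 99/13622
  leading term x: subtract (-147492/12649)·h_4 from 8194/6811x - 2/7y^3 + 955/6811y^2 - 10685/13622y - 99/13622 → -2/7y^3 - 171471/12649y^2 + 22297/25298y + 358011/25298
  leading term y^3: subtract (-26/973y)·h_5 from -2/7y^3 - 171471/12649y^2 + 22297/25298y + 358011/25298 → -172212/12649y^2 + 1941/3614y + 358011/25298
  leading term y^2: subtract (-172212/135247)·h_5 from -172212/12649y^2 + 1941/3614y + 358011/25298 → -609807/270494y - 609807/270494
  leading term y: subtract (17/14)·h_6 from -609807/270494y - 609807/270494 → 0
  remainder 0.

S(f_2,h_5): lcm = xy^2. S = 235/2502xy + 335/278x + 8/9y^3 - 2y.
  leading term xy: subtract (-235/17514)·f_1 from 235/2502xy + 335/278x + 8/9y^3 - 2y → 14305/11676x + 8/9y^3 + 235/8757y^2 - 35263/17514y + 2585/35028
  leading term x: subtract (-42915/3614)·h_4 from 14305/11676x + 8/9y^3 + 235/8757y^2 - 35263/17514y + 2585/35028 → 8/9y^3 - 226400/16263y^2 - 5156/16263y + 235700/16263
  leading term y^3: subtract (104/1251y)·h_5 from 8/9y^3 - 226400/16263y^2 - 5156/16263y + 235700/16263 → -223436/16263y^2 + 4088/5421y + 235700/16263
  leading term y^2: subtract (-223436/173889)·h_5 from -223436/16263y^2 + 4088/5421y + 235700/16263 → -119570/57963y - 119570/57963
  leading term y: subtract (10/9)·h_6 from -119570/57963y - 119570/57963 → 0
  remainder 0.

S(f_3,h_5): lcm = xy^2. S = 531/556xy + 335/278x + y^2 + 3/4y.
  leading term xy: subtract (-531/3892)·f_1 from 531/556xy + 335/278x + y^2 + 3/4y → 10973/7784x + 2477/1946y^2 + 597/973y + 5841/7784
  leading term x: subtract (-98757/7228)·h_4 from 10973/7784x + 2477/1946y^2 + 597/973y + 5841/7784 → -26700/1807y^2 + 18543/7228y + 125343/7228
  leading term y^2: subtract (-26700/19321)·h_5 from -26700/1807y^2 + 18543/7228y + 125343/7228 → -35871/77284y - 35871/77284
  leading term y: subtract (1/4)·h_6 from -35871/77284y - 35871/77284 → 0
  remainder 0.

S(h_4,h_5): leading monomials are coprime, so the S-polynomial reduces to 0 (Buchberger's first criterion).
S(f_1,h_6): lcm = xy. S = -17/14x - 2/7y^2 + 1/7y - 11/14.
  leading term x: subtract (153/13)·h_4 from -17/14x - 2/7y^2 + 1/7y - 11/14 → 176/13y^2 - 20/13y - 196/13
  leading term y^2: subtract (176/139)·h_5 from 176/13y^2 - 20/13y - 196/13 → 172/139y + 172/139
  leading term y: subtract (-23908/35871)·h_6 from 172/139y + 172/139 → 0
  remainder 0.

S(f_2,h_6): lcm = xy. S = -10/9x + 8/9y^2 - 2.
  leading term x: subtract (140/13)·h_4 from -10/9x + 8/9y^2 - 2 → 176/13y^2 - 20/13y - 196/13
  leading term y^2: subtract (176/139)·h_5 from 176/13y^2 - 20/13y - 196/13 → 172/139y + 172/139
  leading term y: subtract (-23908/35871)·h_6 from 172/139y + 172/139 → 0
  remainder 0.

S(f_3,h_6): lcm = xy. S = -1/4x + y + 3/4.
  leading term x: subtract (63/26)·h_4 from -1/4x + y + 3/4 → 37/13y^2 + 17/26y - 57/26
  leading term y^2: subtract (37/139)·h_5 from 37/13y^2 + 17/26y - 57/26 → 172/139y + 172/139
  leading term y: subtract (-23908/35871)·h_6 from 172/139y + 172/139 → 0
  remainder 0.

S(h_4,h_6): leading monomials are coprime, so the S-polynomial reduces to 0 (Buchberger's first criterion).
S(h_5,h_6): lcm = y^2. S = -335/278y - 335/278.
  leading term y: subtract (46565/71742)·h_6 from -335/278y - 335/278 → 0
  remainder 0.

Every S-polynomial of the final basis reduces to 0, so we have a Gröbner basis.
Inter-reduce: drop elements whose leading term is divisible by another's, tail-reduce, and make monic.
Reduced Gröbner basis: {x + 1, y + 1}.
Label its elements g_1 = x + 1, g_2 = y + 1.

Reduce p = -3/4x + 7/5y^2 + 11y + 177/20 modulo G:
  leading term x: subtract (-3/4)·g_1 from -3/4x + 7/5y^2 + 11y + 177/20 → 7/5y^2 + 11y + 48/5
  leading term y^2: subtract (7/5y)·g_2 from 7/5y^2 + 11y + 48/5 → 48/5y + 48/5
  leading term y: subtract (48/5)·g_2 from 48/5y + 48/5 → 0
  normal form = 0.
Since the normal form is 0, p ∈ I.

The remainder on division by a Gröbner basis is unique — it is the normal form.

-3/4x + 7/5y^2 + 11y + 177/20 lies in I (it reduces to 0).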